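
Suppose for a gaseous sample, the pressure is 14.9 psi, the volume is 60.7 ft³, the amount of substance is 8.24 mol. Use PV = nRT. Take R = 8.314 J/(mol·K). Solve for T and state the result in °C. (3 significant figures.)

2300 °C

From the ideal-gas law: T = PV/(nR).
P = 14.9 psi = 1.027×10^5 Pa; V = 60.7 ft³ = 1.719 m³; n = 8.24 mol; R = 8.314 J/(mol·K).
T = 2578 K
2578 K − 273.15 = 2304 °C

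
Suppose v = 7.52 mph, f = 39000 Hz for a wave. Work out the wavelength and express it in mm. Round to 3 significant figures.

Rearranging: λ = v/f.
v = 7.52 mph = 3.362 m/s; f = 39000 Hz.
λ = 8.620×10^-5 m
8.620×10^-5 m × (1 mm / 0.001000 m) = 0.08620 mm

0.0862 mm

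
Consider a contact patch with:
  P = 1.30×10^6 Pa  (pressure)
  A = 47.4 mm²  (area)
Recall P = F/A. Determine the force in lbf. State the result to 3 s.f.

Rearranging: F = P·A.
P = 1.30×10^6 Pa; A = 47.4 mm² = 4.740×10^-5 m².
F = 61.62 N
61.62 N × (1 lbf / 4.448 N) = 13.85 lbf

13.9 lbf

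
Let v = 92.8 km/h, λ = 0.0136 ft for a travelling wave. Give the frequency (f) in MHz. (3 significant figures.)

0.00622 MHz

Solving v = f·λ for f: f = v/λ.
v = 92.8 km/h = 25.78 m/s; λ = 0.0136 ft = 0.004145 m.
f = 6219 Hz
6219 Hz × (1 MHz / 1.000×10^6 Hz) = 0.006219 MHz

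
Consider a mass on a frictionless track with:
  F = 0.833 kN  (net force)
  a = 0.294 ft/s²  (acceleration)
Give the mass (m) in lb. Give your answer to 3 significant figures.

20500 lb

Solving F = m·a for m: m = F/a.
F = 0.833 kN = 833.0 N; a = 0.294 ft/s² = 0.08961 m/s².
m = 9296 kg
9296 kg × (1 lb / 0.4536 kg) = 20494 lb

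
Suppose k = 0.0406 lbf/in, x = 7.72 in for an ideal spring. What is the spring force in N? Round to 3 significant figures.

From Hooke's law: F = kx.
k = 0.0406 lbf/in = 7.110 N/m; x = 7.72 in = 0.1961 m.
F = 1.394 N

1.39 N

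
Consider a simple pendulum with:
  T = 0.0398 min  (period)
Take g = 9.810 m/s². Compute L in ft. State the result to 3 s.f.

4.65 ft

Rearranging: L = g·(T/2π)².
T = 0.0398 min = 2.388 s; g = 9.810 m/s².
L = 1.417 m
1.417 m × (1 ft / 0.3048 m) = 4.649 ft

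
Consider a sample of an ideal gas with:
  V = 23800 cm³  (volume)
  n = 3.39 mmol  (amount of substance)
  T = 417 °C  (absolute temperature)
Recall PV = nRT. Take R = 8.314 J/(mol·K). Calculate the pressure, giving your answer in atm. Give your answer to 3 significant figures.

Directly: P = nRT/V.
V = 23800 cm³ = 0.02380 m³; n = 3.39 mmol = 0.003390 mol; T = 417 °C = 690.1 K; R = 8.314 J/(mol·K).
P = 817.3 Pa
817.3 Pa × (1 atm / 1.013×10^5 Pa) = 0.008066 atm

0.00807 atm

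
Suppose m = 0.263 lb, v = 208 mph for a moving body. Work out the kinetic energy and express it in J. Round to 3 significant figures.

KE is given directly by: KE = ½mv².
m = 0.263 lb = 0.1193 kg; v = 208 mph = 92.98 m/s.
KE = 515.7 J

516 J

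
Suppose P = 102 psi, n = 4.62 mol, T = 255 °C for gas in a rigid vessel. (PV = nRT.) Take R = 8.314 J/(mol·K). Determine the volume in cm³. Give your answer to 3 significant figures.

From the ideal-gas law: V = nRT/P.
P = 102 psi = 7.033×10^5 Pa; n = 4.62 mol; T = 255 °C = 528.1 K; R = 8.314 J/(mol·K).
V = 0.02885 m³
0.02885 m³ × (1 cm³ / 1.000×10^-6 m³) = 28846 cm³

28800 cm³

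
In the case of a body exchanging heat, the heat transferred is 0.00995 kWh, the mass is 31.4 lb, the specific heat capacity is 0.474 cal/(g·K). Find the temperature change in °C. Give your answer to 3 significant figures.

1.27 °C

Rearranging: ΔT = Q/(m·c).
Q = 0.00995 kWh = 35820 J; m = 31.4 lb = 14.24 kg; c = 0.474 cal/(g·K) = 1983 J/(kg·K).
ΔT = 1.268 K
Since 1 °C = 1 K, 1.268 °C.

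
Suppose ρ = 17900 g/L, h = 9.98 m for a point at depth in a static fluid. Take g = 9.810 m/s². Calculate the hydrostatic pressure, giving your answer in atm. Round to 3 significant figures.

17.3 atm

Directly: P = ρgh.
ρ = 17900 g/L = 17900 kg/m³; h = 9.98 m; g = 9.810 m/s².
P = 1.752×10^6 Pa
1.752×10^6 Pa × (1 atm / 1.013×10^5 Pa) = 17.30 atm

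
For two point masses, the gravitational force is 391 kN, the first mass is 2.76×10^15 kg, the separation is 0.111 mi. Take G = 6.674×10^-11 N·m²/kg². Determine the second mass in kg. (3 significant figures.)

67700 kg

Rearranging F = G·m₁·m₂/r² for m₂: m₂ = F·r²/(G·m₁).
F = 391 kN = 3.910×10^5 N; m₁ = 2.76×10^15 kg; r = 0.111 mi = 178.6 m; G = 6.674×10^-11 N·m²/kg².
m₂ = 67737 kg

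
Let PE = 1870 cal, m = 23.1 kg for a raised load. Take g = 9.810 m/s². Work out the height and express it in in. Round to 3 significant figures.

1360 in

Rearranging: h = PE/(m·g).
PE = 1870 cal = 7824 J; m = 23.1 kg; g = 9.810 m/s².
h = 34.53 m
34.53 m × (1 in / 0.02540 m) = 1359 in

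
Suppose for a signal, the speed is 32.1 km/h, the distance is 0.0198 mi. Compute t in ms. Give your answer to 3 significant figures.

3570 ms

Solving v = d/t for t: t = d/v.
v = 32.1 km/h = 8.917 m/s; d = 0.0198 mi = 31.87 m.
t = 3.574 s
3.574 s × (1 ms / 0.001000 s) = 3574 ms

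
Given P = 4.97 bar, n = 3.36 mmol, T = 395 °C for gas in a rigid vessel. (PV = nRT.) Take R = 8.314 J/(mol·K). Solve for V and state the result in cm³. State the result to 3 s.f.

37.6 cm³

From the ideal-gas law: V = nRT/P.
P = 4.97 bar = 4.970×10^5 Pa; n = 3.36 mmol = 0.003360 mol; T = 395 °C = 668.1 K; R = 8.314 J/(mol·K).
V = 3.755×10^-5 m³
3.755×10^-5 m³ × (1 cm³ / 1.000×10^-6 m³) = 37.55 cm³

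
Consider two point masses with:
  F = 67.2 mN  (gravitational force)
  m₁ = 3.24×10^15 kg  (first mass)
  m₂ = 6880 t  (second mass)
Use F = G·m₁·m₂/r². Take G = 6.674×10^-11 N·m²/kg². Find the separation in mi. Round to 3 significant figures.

2920 mi

Rearranging: r = √(G·m₁m₂/F).
F = 67.2 mN = 0.06720 N; m₁ = 3.24×10^15 kg; m₂ = 6880 t = 6.880×10^6 kg; G = 6.674×10^-11 N·m²/kg².
r = 4.705×10^6 m
4.705×10^6 m × (1 mi / 1609 m) = 2924 mi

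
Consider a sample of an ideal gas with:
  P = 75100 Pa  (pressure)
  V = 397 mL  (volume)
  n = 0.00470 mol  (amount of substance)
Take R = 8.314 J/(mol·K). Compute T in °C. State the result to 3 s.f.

From the ideal-gas law: T = PV/(nR).
P = 75100 Pa; V = 397 mL = 3.970×10^-4 m³; n = 0.00470 mol; R = 8.314 J/(mol·K).
T = 763.0 K
763.0 K − 273.15 = 489.8 °C

490 °C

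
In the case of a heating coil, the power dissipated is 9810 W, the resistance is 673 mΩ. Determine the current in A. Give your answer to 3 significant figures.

121 A

Rearranging P = I²R for I: I = √(P/R).
P = 9810 W; R = 673 mΩ = 0.6730 Ω.
I = 120.7 A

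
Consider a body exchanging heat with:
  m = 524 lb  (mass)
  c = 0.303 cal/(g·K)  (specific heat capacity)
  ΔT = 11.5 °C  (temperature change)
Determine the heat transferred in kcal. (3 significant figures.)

828 kcal

Directly: Q = mcΔT.
m = 524 lb = 237.7 kg; c = 0.303 cal/(g·K) = 1268 J/(kg·K); ΔT = 11.5 °C = 11.50 K.
Q = 3.465×10^6 J
3.465×10^6 J × (1 kcal / 4184 J) = 828.2 kcal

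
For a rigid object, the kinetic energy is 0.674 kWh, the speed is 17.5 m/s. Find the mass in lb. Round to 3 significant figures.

Rearranging KE = ½mv² for m: m = 2·KE/v².
KE = 0.674 kWh = 2.426×10^6 J; v = 17.5 m/s.
m = 15846 kg
15846 kg × (1 lb / 0.4536 kg) = 34934 lb

34900 lb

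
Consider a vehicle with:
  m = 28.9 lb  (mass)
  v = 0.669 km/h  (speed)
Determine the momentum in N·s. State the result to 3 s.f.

p is given directly by: p = mv.
m = 28.9 lb = 13.11 kg; v = 0.669 km/h = 0.1858 m/s.
p = 2.436 kg·m/s  (the unit combination reduces to kg·m/s = kg·m/s)
Since 1 N·s = 1 kg·m/s, 2.436 N·s.

2.44 N·s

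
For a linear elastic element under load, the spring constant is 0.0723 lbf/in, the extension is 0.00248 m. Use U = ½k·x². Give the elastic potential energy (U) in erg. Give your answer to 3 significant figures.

U is given directly by: U = ½kx².
k = 0.0723 lbf/in = 12.66 N/m; x = 0.00248 m.
U = 3.894×10^-5 J  (the unit combination reduces to kg·m²/s² = J)
3.894×10^-5 J × (1 erg / 1.000×10^-7 J) = 389.4 erg

389 erg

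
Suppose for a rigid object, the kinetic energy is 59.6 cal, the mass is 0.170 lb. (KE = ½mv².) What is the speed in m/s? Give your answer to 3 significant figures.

80.4 m/s

Rearranging KE = ½mv² for v: v = √(2·KE/m).
KE = 59.6 cal = 249.4 J; m = 0.170 lb = 0.07711 kg.
v = 80.42 m/s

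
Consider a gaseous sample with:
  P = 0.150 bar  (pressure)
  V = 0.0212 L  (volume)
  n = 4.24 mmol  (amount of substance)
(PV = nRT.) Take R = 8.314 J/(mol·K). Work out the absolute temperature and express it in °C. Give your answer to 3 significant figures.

-264 °C

Rearranging PV = nRT for T: T = PV/(nR).
P = 0.150 bar = 15000 Pa; V = 0.0212 L = 2.120×10^-5 m³; n = 4.24 mmol = 0.004240 mol; R = 8.314 J/(mol·K).
T = 9.021 K
9.021 K − 273.15 = -264.1 °C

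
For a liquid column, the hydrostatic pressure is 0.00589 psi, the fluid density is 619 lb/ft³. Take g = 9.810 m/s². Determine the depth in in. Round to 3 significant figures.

Rearranging: h = P/(ρ·g).
P = 0.00589 psi = 40.61 Pa; ρ = 619 lb/ft³ = 9915 kg/m³; g = 9.810 m/s².
h = 4.175×10^-4 m
4.175×10^-4 m × (1 in / 0.02540 m) = 0.01644 in

0.0164 in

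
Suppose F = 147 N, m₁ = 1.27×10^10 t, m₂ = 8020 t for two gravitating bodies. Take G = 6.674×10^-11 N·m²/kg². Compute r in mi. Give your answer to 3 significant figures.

4.23 mi

From Newton's law of gravitation: r = √(G·m₁m₂/F).
F = 147 N; m₁ = 1.27×10^10 t = 1.270×10^13 kg; m₂ = 8020 t = 8.020×10^6 kg; G = 6.674×10^-11 N·m²/kg².
r = 6800 m
6800 m × (1 mi / 1609 m) = 4.225 mi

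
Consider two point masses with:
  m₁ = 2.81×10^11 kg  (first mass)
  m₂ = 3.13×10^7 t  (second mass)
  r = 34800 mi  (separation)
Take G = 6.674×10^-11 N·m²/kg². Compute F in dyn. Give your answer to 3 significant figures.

18.7 dyn

F is given directly by: F = Gm₁m₂/r².
m₁ = 2.81×10^11 kg; m₂ = 3.13×10^7 t = 3.130×10^10 kg; r = 34800 mi = 5.601×10^7 m; G = 6.674×10^-11 N·m²/kg².
F = 1.871×10^-4 N
1.871×10^-4 N × (1 dyn / 1.000×10^-5 N) = 18.71 dyn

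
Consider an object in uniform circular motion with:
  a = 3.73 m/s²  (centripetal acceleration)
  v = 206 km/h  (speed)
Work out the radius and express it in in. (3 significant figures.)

34600 in

Rearranging: r = v²/a.
a = 3.73 m/s²; v = 206 km/h = 57.22 m/s.
r = 877.9 m
877.9 m × (1 in / 0.02540 m) = 34561 in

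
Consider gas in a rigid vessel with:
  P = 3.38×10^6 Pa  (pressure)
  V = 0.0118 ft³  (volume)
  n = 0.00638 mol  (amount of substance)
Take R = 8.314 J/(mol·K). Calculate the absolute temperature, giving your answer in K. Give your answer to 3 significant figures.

From the ideal-gas law: T = PV/(nR).
P = 3.38×10^6 Pa; V = 0.0118 ft³ = 3.341×10^-4 m³; n = 0.00638 mol; R = 8.314 J/(mol·K).
T = 21292 K

21300 K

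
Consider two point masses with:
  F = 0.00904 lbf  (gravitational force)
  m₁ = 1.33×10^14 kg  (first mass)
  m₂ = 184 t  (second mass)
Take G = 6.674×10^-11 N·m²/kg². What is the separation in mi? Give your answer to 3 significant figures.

From Newton's law of gravitation: r = √(G·m₁m₂/F).
F = 0.00904 lbf = 0.04021 N; m₁ = 1.33×10^14 kg; m₂ = 184 t = 1.840×10^5 kg; G = 6.674×10^-11 N·m²/kg².
r = 2.015×10^5 m
2.015×10^5 m × (1 mi / 1609 m) = 125.2 mi

125 mi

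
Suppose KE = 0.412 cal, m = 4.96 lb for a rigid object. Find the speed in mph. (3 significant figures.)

Solving KE = ½mv² for v: v = √(2·KE/m).
KE = 0.412 cal = 1.724 J; m = 4.96 lb = 2.250 kg.
v = 1.238 m/s
1.238 m/s × (1 mph / 0.4470 m/s) = 2.769 mph

2.77 mph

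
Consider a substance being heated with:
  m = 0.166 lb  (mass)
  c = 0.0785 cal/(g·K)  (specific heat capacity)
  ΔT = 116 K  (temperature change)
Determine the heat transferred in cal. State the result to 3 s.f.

686 cal

Q is given directly by: Q = mcΔT.
m = 0.166 lb = 0.07530 kg; c = 0.0785 cal/(g·K) = 328.4 J/(kg·K); ΔT = 116 K.
Q = 2869 J
2869 J × (1 cal / 4.184 J) = 685.6 cal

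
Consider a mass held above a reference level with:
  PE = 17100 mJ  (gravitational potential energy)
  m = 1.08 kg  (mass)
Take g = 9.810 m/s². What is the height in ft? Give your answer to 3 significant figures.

Solving PE = m·g·h for h: h = PE/(m·g).
PE = 17100 mJ = 17.10 J; m = 1.08 kg; g = 9.810 m/s².
h = 1.614 m
1.614 m × (1 ft / 0.3048 m) = 5.295 ft

5.30 ft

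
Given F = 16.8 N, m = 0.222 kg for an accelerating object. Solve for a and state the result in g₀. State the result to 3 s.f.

7.72 g₀

From Newton's second law: a = F/m.
F = 16.8 N; m = 0.222 kg.
a = 75.68 m/s²
75.68 m/s² × (1 g₀ / 9.807 m/s²) = 7.717 g₀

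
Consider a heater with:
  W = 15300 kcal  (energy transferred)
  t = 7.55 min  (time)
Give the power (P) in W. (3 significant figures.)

Directly: P = W/t.
W = 15300 kcal = 6.402×10^7 J; t = 7.55 min = 453.0 s.
P = 1.413×10^5 W

1.41×10^5 W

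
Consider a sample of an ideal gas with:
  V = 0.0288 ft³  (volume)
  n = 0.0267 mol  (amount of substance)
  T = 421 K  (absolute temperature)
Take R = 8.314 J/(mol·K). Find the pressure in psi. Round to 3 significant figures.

Directly: P = nRT/V.
V = 0.0288 ft³ = 8.155×10^-4 m³; n = 0.0267 mol; T = 421 K; R = 8.314 J/(mol·K).
P = 1.146×10^5 Pa
1.146×10^5 Pa × (1 psi / 6895 Pa) = 16.62 psi

16.6 psi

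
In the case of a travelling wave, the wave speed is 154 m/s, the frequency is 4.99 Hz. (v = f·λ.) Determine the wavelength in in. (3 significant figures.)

1220 in

Rearranging: λ = v/f.
v = 154 m/s; f = 4.99 Hz.
λ = 30.86 m
30.86 m × (1 in / 0.02540 m) = 1215 in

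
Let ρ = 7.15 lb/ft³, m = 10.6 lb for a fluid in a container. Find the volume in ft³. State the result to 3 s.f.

1.48 ft³

Solving ρ = m/V for V: V = m/ρ.
ρ = 7.15 lb/ft³ = 114.5 kg/m³; m = 10.6 lb = 4.808 kg.
V = 0.04198 m³
0.04198 m³ × (1 ft³ / 0.02832 m³) = 1.483 ft³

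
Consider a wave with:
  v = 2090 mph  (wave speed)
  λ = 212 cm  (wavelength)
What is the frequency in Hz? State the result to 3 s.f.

Rearranging v = f·λ for f: f = v/λ.
v = 2090 mph = 934.3 m/s; λ = 212 cm = 2.120 m.
f = 440.7 Hz

441 Hz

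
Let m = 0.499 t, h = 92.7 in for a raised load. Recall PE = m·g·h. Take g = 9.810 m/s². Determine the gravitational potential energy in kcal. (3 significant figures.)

PE is given directly by: PE = mgh.
m = 0.499 t = 499.0 kg; h = 92.7 in = 2.355 m; g = 9.810 m/s².
PE = 11526 J  (the unit combination reduces to kg·m²/s² = J)
11526 J × (1 kcal / 4184 J) = 2.755 kcal

2.75 kcal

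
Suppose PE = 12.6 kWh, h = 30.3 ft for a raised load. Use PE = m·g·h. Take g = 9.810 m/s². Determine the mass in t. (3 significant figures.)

Rearranging: m = PE/(g·h).
PE = 12.6 kWh = 4.536×10^7 J; h = 30.3 ft = 9.235 m; g = 9.810 m/s².
m = 5.007×10^5 kg
5.007×10^5 kg × (1 t / 1000 kg) = 500.7 t

501 t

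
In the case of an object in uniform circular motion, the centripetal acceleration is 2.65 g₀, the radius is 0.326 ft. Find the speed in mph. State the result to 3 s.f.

3.59 mph

Rearranging: v = √(a·r).
a = 2.65 g₀ = 25.99 m/s²; r = 0.326 ft = 0.09936 m.
v = 1.607 m/s
1.607 m/s × (1 mph / 0.4470 m/s) = 3.595 mph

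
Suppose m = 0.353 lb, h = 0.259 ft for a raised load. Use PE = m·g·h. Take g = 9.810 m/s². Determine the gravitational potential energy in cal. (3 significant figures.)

Directly: PE = mgh.
m = 0.353 lb = 0.1601 kg; h = 0.259 ft = 0.07894 m; g = 9.810 m/s².
PE = 0.1240 J
0.1240 J × (1 cal / 4.184 J) = 0.02964 cal

0.0296 cal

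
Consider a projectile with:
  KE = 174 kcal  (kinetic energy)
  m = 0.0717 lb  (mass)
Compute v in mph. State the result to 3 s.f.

Rearranging: v = √(2·KE/m).
KE = 174 kcal = 7.280×10^5 J; m = 0.0717 lb = 0.03252 kg.
v = 6691 m/s
6691 m/s × (1 mph / 0.4470 m/s) = 14967 mph

15000 mph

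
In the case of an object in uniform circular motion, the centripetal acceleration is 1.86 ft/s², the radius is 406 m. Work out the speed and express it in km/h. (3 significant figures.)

Solving a = v²/r for v: v = √(a·r).
a = 1.86 ft/s² = 0.5669 m/s²; r = 406 m.
v = 15.17 m/s
15.17 m/s × (1 km/h / 0.2778 m/s) = 54.62 km/h

54.6 km/h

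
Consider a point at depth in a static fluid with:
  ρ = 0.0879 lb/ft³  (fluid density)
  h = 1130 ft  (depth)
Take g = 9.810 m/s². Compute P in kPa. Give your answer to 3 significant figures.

P is given directly by: P = ρgh.
ρ = 0.0879 lb/ft³ = 1.408 kg/m³; h = 1130 ft = 344.4 m; g = 9.810 m/s².
P = 4757 Pa  (the unit combination reduces to kg/(m·s²) = Pa)
4757 Pa × (1 kPa / 1000 Pa) = 4.757 kPa

4.76 kPa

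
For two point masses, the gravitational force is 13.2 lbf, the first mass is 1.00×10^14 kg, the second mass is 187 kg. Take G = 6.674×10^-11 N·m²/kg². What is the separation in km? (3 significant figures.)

0.146 km

Solving F = G·m₁·m₂/r² for r: r = √(G·m₁m₂/F).
F = 13.2 lbf = 58.72 N; m₁ = 1.00×10^14 kg; m₂ = 187 kg; G = 6.674×10^-11 N·m²/kg².
r = 145.8 m
145.8 m × (1 km / 1000 m) = 0.1458 km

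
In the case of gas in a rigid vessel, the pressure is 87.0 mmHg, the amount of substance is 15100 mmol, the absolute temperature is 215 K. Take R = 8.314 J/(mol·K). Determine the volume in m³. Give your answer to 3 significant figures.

2.33 m³

Solving PV = nRT for V: V = nRT/P.
P = 87.0 mmHg = 11599 Pa; n = 15100 mmol = 15.10 mol; T = 215 K; R = 8.314 J/(mol·K).
V = 2.327 m³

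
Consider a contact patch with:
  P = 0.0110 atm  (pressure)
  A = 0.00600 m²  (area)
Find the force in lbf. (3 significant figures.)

Solving P = F/A for F: F = P·A.
P = 0.0110 atm = 1115 Pa; A = 0.00600 m².
F = 6.687 N
6.687 N × (1 lbf / 4.448 N) = 1.503 lbf

1.50 lbf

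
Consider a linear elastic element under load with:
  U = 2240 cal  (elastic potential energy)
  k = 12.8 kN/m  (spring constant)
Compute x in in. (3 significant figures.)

Solving U = ½k·x² for x: x = √(2U/k).
U = 2240 cal = 9372 J; k = 12.8 kN/m = 12800 N/m.
x = 1.210 m
1.210 m × (1 in / 0.02540 m) = 47.64 in

47.6 in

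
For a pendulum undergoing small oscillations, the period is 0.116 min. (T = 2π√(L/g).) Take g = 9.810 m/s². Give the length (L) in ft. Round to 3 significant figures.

Rearranging: L = g·(T/2π)².
T = 0.116 min = 6.960 s; g = 9.810 m/s².
L = 12.04 m
12.04 m × (1 ft / 0.3048 m) = 39.49 ft

39.5 ft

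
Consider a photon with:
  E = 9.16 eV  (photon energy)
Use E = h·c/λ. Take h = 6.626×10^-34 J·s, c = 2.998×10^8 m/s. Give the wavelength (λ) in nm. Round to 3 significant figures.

135 nm

Solving E = h·c/λ for λ: λ = hc/E.
E = 9.16 eV = 1.468×10^-18 J; h = 6.626×10^-34 J·s; c = 2.998×10^8 m/s.
λ = 1.354×10^-7 m
1.354×10^-7 m × (1 nm / 1.000×10^-9 m) = 135.4 nm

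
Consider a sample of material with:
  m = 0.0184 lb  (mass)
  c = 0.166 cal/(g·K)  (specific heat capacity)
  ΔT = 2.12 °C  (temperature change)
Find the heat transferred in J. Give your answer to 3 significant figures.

12.3 J

Directly: Q = mcΔT.
m = 0.0184 lb = 0.008346 kg; c = 0.166 cal/(g·K) = 694.5 J/(kg·K); ΔT = 2.12 °C = 2.120 K.
Q = 12.29 J  (the unit combination reduces to kg·m²/s² = J)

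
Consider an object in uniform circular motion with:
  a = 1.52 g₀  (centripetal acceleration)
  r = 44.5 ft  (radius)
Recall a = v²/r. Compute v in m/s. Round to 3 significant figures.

14.2 m/s

Rearranging a = v²/r for v: v = √(a·r).
a = 1.52 g₀ = 14.91 m/s²; r = 44.5 ft = 13.56 m.
v = 14.22 m/s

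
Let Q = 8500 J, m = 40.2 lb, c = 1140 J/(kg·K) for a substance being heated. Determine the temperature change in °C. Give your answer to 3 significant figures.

Solving Q = m·c·ΔT for ΔT: ΔT = Q/(m·c).
Q = 8500 J; m = 40.2 lb = 18.23 kg; c = 1140 J/(kg·K).
ΔT = 0.4089 K
Since 1 °C = 1 K, 0.4089 °C.

0.409 °C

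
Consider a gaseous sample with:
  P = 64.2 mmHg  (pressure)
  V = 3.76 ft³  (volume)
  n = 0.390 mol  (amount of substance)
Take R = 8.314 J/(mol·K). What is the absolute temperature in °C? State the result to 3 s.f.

7.91 °C

From the ideal-gas law: T = PV/(nR).
P = 64.2 mmHg = 8559 Pa; V = 3.76 ft³ = 0.1065 m³; n = 0.390 mol; R = 8.314 J/(mol·K).
T = 281.1 K
281.1 K − 273.15 = 7.907 °C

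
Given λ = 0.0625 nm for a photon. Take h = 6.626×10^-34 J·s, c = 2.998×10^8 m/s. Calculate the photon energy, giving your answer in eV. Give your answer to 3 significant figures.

19800 eV

E is given directly by: E = hc/λ.
λ = 0.0625 nm = 6.250×10^-11 m; h = 6.626×10^-34 J·s; c = 2.998×10^8 m/s.
E = 3.178×10^-15 J
3.178×10^-15 J × (1 eV / 1.602×10^-19 J) = 19838 eV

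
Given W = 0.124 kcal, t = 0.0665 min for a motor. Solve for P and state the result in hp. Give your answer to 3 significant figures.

P is given directly by: P = W/t.
W = 0.124 kcal = 518.8 J; t = 0.0665 min = 3.990 s.
P = 130.0 W  (the unit combination reduces to kg·m²/s³ = W)
130.0 W × (1 hp / 745.7 W) = 0.1744 hp

0.174 hp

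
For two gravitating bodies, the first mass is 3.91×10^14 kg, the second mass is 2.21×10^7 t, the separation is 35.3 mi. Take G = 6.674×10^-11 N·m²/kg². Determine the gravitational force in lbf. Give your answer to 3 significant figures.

F is given directly by: F = Gm₁m₂/r².
m₁ = 3.91×10^14 kg; m₂ = 2.21×10^7 t = 2.210×10^10 kg; r = 35.3 mi = 56810 m; G = 6.674×10^-11 N·m²/kg².
F = 1.787×10^5 N  (the unit combination reduces to kg·m/s² = N)
1.787×10^5 N × (1 lbf / 4.448 N) = 40172 lbf

40200 lbf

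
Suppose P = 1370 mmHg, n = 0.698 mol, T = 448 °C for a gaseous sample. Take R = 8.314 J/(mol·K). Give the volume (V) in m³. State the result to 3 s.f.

Solving PV = nRT for V: V = nRT/P.
P = 1370 mmHg = 1.827×10^5 Pa; n = 0.698 mol; T = 448 °C = 721.1 K; R = 8.314 J/(mol·K).
V = 0.02291 m³

0.0229 m³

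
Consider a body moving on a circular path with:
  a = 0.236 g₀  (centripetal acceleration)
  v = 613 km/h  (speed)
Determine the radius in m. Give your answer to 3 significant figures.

Solving a = v²/r for r: r = v²/a.
a = 0.236 g₀ = 2.314 m/s²; v = 613 km/h = 170.3 m/s.
r = 12528 m

12500 m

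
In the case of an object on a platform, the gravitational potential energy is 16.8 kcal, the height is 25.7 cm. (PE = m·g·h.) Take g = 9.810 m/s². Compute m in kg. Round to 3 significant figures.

27900 kg

Rearranging: m = PE/(g·h).
PE = 16.8 kcal = 70291 J; h = 25.7 cm = 0.2570 m; g = 9.810 m/s².
m = 27880 kg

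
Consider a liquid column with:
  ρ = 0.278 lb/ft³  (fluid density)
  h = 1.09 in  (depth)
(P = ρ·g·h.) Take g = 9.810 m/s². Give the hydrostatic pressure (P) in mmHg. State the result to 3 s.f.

0.00907 mmHg

P is given directly by: P = ρgh.
ρ = 0.278 lb/ft³ = 4.453 kg/m³; h = 1.09 in = 0.02769 m; g = 9.810 m/s².
P = 1.209 Pa
1.209 Pa × (1 mmHg / 133.3 Pa) = 0.009072 mmHg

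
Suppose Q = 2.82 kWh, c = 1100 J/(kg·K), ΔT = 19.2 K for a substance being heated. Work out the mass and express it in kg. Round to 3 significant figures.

481 kg

Rearranging: m = Q/(c·ΔT).
Q = 2.82 kWh = 1.015×10^7 J; c = 1100 J/(kg·K); ΔT = 19.2 K.
m = 480.7 kg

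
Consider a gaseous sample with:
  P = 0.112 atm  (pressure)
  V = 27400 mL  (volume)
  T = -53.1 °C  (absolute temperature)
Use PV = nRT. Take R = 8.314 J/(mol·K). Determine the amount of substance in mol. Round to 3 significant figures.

0.170 mol

From the ideal-gas law: n = PV/(RT).
P = 0.112 atm = 11348 Pa; V = 27400 mL = 0.02740 m³; T = -53.1 °C = 220.0 K; R = 8.314 J/(mol·K).
n = 0.1700 mol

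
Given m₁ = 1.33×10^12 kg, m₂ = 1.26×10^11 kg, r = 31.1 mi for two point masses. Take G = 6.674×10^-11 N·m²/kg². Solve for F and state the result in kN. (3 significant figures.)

F is given directly by: F = Gm₁m₂/r².
m₁ = 1.33×10^12 kg; m₂ = 1.26×10^11 kg; r = 31.1 mi = 50051 m; G = 6.674×10^-11 N·m²/kg².
F = 4465 N
4465 N × (1 kN / 1000 N) = 4.465 kN

4.46 kN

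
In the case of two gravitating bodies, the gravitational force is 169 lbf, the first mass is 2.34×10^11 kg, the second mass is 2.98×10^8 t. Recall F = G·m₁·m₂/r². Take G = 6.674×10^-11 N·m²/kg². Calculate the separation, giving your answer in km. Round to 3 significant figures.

78.7 km

From Newton's law of gravitation: r = √(G·m₁m₂/F).
F = 169 lbf = 751.7 N; m₁ = 2.34×10^11 kg; m₂ = 2.98×10^8 t = 2.980×10^11 kg; G = 6.674×10^-11 N·m²/kg².
r = 78681 m
78681 m × (1 km / 1000 m) = 78.68 km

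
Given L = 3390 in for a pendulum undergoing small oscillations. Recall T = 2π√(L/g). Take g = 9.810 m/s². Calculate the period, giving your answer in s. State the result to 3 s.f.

Directly: T = 2π√(L/g).
L = 3390 in = 86.11 m; g = 9.810 m/s².
T = 18.61 s

18.6 s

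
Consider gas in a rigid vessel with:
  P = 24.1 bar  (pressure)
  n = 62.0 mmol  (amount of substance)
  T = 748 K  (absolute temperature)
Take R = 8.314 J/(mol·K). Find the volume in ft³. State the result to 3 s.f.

0.00565 ft³

Solving PV = nRT for V: V = nRT/P.
P = 24.1 bar = 2.410×10^6 Pa; n = 62.0 mmol = 0.06200 mol; T = 748 K; R = 8.314 J/(mol·K).
V = 1.600×10^-4 m³
1.600×10^-4 m³ × (1 ft³ / 0.02832 m³) = 0.005650 ft³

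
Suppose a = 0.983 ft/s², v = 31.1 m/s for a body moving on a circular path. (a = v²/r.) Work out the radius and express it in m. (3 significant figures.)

Rearranging: r = v²/a.
a = 0.983 ft/s² = 0.2996 m/s²; v = 31.1 m/s.
r = 3228 m

3230 m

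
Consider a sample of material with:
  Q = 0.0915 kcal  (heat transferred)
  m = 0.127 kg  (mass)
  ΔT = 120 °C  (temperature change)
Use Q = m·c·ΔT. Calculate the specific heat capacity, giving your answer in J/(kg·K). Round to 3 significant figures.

25.1 J/(kg·K)

Solving Q = m·c·ΔT for c: c = Q/(m·ΔT).
Q = 0.0915 kcal = 382.8 J; m = 0.127 kg; ΔT = 120 °C = 120.0 K.
c = 25.12 J/(kg·K)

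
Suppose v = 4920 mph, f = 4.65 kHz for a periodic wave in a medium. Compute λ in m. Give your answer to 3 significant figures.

0.473 m

Rearranging v = f·λ for λ: λ = v/f.
v = 4920 mph = 2199 m/s; f = 4.65 kHz = 4650 Hz.
λ = 0.4730 m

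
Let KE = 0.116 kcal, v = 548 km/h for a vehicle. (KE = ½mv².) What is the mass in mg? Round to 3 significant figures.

41900 mg

Rearranging KE = ½mv² for m: m = 2·KE/v².
KE = 0.116 kcal = 485.3 J; v = 548 km/h = 152.2 m/s.
m = 0.04189 kg
0.04189 kg × (1 mg / 1.000×10^-6 kg) = 41891 mg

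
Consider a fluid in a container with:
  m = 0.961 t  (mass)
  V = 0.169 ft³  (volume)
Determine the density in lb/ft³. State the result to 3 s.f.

ρ is given directly by: ρ = m/V.
m = 0.961 t = 961.0 kg; V = 0.169 ft³ = 0.004786 m³.
ρ = 2.008×10^5 kg/m³
2.008×10^5 kg/m³ × (1 lb/ft³ / 16.02 kg/m³) = 12536 lb/ft³

12500 lb/ft³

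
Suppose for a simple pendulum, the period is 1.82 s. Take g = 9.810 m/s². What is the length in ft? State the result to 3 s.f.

2.70 ft

Solving T = 2π√(L/g) for L: L = g·(T/2π)².
T = 1.82 s; g = 9.810 m/s².
L = 0.8231 m
0.8231 m × (1 ft / 0.3048 m) = 2.700 ft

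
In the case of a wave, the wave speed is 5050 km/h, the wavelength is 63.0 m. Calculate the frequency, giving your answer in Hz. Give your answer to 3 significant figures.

Rearranging: f = v/λ.
v = 5050 km/h = 1403 m/s; λ = 63.0 m.
f = 22.27 Hz

22.3 Hz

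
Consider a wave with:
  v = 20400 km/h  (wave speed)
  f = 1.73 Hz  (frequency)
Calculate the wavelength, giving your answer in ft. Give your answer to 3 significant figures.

Solving v = f·λ for λ: λ = v/f.
v = 20400 km/h = 5667 m/s; f = 1.73 Hz.
λ = 3276 m
3276 m × (1 ft / 0.3048 m) = 10746 ft

10700 ft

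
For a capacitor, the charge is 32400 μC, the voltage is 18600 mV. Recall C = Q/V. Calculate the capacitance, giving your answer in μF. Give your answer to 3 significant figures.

Directly: C = Q/V.
Q = 32400 μC = 0.03240 C; V = 18600 mV = 18.60 V.
C = 0.001742 F
0.001742 F × (1 μF / 1.000×10^-6 F) = 1742 μF

1740 μF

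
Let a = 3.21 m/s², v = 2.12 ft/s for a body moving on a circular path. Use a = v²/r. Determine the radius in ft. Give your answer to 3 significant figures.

Rearranging: r = v²/a.
a = 3.21 m/s²; v = 2.12 ft/s = 0.6462 m/s.
r = 0.1301 m
0.1301 m × (1 ft / 0.3048 m) = 0.4268 ft

0.427 ft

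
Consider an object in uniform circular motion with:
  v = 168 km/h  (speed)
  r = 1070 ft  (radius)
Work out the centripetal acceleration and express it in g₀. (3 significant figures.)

Directly: a = v²/r.
v = 168 km/h = 46.67 m/s; r = 1070 ft = 326.1 m.
a = 6.678 m/s²
6.678 m/s² × (1 g₀ / 9.807 m/s²) = 0.6809 g₀

0.681 g₀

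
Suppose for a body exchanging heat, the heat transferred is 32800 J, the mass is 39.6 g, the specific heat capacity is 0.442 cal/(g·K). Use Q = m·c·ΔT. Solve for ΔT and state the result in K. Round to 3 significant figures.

Solving Q = m·c·ΔT for ΔT: ΔT = Q/(m·c).
Q = 32800 J; m = 39.6 g = 0.03960 kg; c = 0.442 cal/(g·K) = 1849 J/(kg·K).
ΔT = 447.9 K

448 K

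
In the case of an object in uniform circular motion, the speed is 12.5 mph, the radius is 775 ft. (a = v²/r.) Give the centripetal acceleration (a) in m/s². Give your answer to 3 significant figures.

0.132 m/s²

a is given directly by: a = v²/r.
v = 12.5 mph = 5.588 m/s; r = 775 ft = 236.2 m.
a = 0.1322 m/s²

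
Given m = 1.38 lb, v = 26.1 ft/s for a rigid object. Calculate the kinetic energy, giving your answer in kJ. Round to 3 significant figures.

0.0198 kJ

KE is given directly by: KE = ½mv².
m = 1.38 lb = 0.6260 kg; v = 26.1 ft/s = 7.955 m/s.
KE = 19.81 J  (the unit combination reduces to kg·m²/s² = J)
19.81 J × (1 kJ / 1000 J) = 0.01981 kJ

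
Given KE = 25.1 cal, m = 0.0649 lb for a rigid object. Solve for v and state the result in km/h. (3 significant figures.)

Rearranging: v = √(2·KE/m).
KE = 25.1 cal = 105.0 J; m = 0.0649 lb = 0.02944 kg.
v = 84.47 m/s
84.47 m/s × (1 km/h / 0.2778 m/s) = 304.1 km/h

304 km/h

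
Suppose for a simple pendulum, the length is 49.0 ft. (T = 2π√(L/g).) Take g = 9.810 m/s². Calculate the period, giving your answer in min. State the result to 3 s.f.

0.129 min

T is given directly by: T = 2π√(L/g).
L = 49.0 ft = 14.94 m; g = 9.810 m/s².
T = 7.753 s
7.753 s × (1 min / 60.00 s) = 0.1292 min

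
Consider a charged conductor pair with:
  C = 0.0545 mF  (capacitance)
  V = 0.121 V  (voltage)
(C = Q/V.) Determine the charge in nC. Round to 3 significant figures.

6590 nC

Rearranging C = Q/V for Q: Q = CV.
C = 0.0545 mF = 5.450×10^-5 F; V = 0.121 V.
Q = 6.595×10^-6 C  (the unit combination reduces to A·s = C)
6.595×10^-6 C × (1 nC / 1.000×10^-9 C) = 6594 nC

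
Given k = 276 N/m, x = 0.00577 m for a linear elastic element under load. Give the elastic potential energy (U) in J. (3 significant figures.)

0.00459 J

Directly: U = ½kx².
k = 276 N/m; x = 0.00577 m.
U = 0.004594 J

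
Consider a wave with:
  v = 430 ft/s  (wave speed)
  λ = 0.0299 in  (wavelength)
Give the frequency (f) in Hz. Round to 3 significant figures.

Solving v = f·λ for f: f = v/λ.
v = 430 ft/s = 131.1 m/s; λ = 0.0299 in = 7.595×10^-4 m.
f = 1.726×10^5 Hz

1.73×10^5 Hz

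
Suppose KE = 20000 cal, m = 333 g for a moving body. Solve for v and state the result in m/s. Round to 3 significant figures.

Rearranging: v = √(2·KE/m).
KE = 20000 cal = 83680 J; m = 333 g = 0.3330 kg.
v = 708.9 m/s

709 m/s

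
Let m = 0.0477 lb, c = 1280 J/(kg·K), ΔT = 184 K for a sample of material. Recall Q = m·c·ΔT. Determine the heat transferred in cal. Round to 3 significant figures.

1220 cal

Q is given directly by: Q = mcΔT.
m = 0.0477 lb = 0.02164 kg; c = 1280 J/(kg·K); ΔT = 184 K.
Q = 5096 J  (the unit combination reduces to kg·m²/s² = J)
5096 J × (1 cal / 4.184 J) = 1218 cal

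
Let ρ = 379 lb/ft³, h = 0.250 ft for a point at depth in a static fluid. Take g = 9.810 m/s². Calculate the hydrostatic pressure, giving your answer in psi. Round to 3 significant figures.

Directly: P = ρgh.
ρ = 379 lb/ft³ = 6071 kg/m³; h = 0.250 ft = 0.07620 m; g = 9.810 m/s².
P = 4538 Pa
4538 Pa × (1 psi / 6895 Pa) = 0.6582 psi

0.658 psi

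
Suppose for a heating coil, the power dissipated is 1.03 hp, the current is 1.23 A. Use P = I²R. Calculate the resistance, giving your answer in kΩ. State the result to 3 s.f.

Solving P = I²R for R: R = P/I².
P = 1.03 hp = 768.1 W; I = 1.23 A.
R = 507.7 Ω
507.7 Ω × (1 kΩ / 1000 Ω) = 0.5077 kΩ

0.508 kΩ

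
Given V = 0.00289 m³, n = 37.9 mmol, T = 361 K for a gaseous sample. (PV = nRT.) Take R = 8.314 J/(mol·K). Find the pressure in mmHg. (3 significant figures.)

From the ideal-gas law: P = nRT/V.
V = 0.00289 m³; n = 37.9 mmol = 0.03790 mol; T = 361 K; R = 8.314 J/(mol·K).
P = 39360 Pa  (the unit combination reduces to kg/(m·s²) = Pa)
39360 Pa × (1 mmHg / 133.3 Pa) = 295.2 mmHg

295 mmHg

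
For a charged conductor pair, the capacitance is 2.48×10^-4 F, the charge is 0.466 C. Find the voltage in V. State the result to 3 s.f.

1880 V

Rearranging: V = Q/C.
C = 2.48×10^-4 F; Q = 0.466 C.
V = 1879 V  (the unit combination reduces to kg·m²/(A·s³) = V)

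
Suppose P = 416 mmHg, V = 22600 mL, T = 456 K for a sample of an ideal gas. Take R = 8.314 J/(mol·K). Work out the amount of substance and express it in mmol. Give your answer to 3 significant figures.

331 mmol

From the ideal-gas law: n = PV/(RT).
P = 416 mmHg = 55462 Pa; V = 22600 mL = 0.02260 m³; T = 456 K; R = 8.314 J/(mol·K).
n = 0.3306 mol
0.3306 mol × (1 mmol / 0.001000 mol) = 330.6 mmol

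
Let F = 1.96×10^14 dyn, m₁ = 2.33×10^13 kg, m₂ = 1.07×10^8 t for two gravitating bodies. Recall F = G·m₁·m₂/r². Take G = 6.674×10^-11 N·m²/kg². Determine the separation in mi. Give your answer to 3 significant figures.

From Newton's law of gravitation: r = √(G·m₁m₂/F).
F = 1.96×10^14 dyn = 1.960×10^9 N; m₁ = 2.33×10^13 kg; m₂ = 1.07×10^8 t = 1.070×10^11 kg; G = 6.674×10^-11 N·m²/kg².
r = 291.4 m
291.4 m × (1 mi / 1609 m) = 0.1810 mi

0.181 mi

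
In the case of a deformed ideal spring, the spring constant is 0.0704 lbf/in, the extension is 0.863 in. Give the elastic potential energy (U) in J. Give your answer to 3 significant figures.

Directly: U = ½kx².
k = 0.0704 lbf/in = 12.33 N/m; x = 0.863 in = 0.02192 m.
U = 0.002962 J  (the unit combination reduces to kg·m²/s² = J)

0.00296 J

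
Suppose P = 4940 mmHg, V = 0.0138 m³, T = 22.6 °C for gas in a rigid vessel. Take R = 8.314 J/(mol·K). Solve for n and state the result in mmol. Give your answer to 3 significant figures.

Rearranging PV = nRT for n: n = PV/(RT).
P = 4940 mmHg = 6.586×10^5 Pa; V = 0.0138 m³; T = 22.6 °C = 295.8 K; R = 8.314 J/(mol·K).
n = 3.696 mol
3.696 mol × (1 mmol / 0.001000 mol) = 3696 mmol

3700 mmol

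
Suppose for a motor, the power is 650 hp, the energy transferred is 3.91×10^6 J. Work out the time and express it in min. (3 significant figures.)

Solving P = W/t for t: t = W/P.
P = 650 hp = 4.847×10^5 W; W = 3.91×10^6 J.
t = 8.067 s
8.067 s × (1 min / 60.00 s) = 0.1344 min

0.134 min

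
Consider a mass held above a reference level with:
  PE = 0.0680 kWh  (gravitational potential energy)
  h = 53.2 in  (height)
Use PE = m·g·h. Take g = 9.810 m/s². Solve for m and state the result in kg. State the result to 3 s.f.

Rearranging PE = m·g·h for m: m = PE/(g·h).
PE = 0.0680 kWh = 2.448×10^5 J; h = 53.2 in = 1.351 m; g = 9.810 m/s².
m = 18467 kg

18500 kg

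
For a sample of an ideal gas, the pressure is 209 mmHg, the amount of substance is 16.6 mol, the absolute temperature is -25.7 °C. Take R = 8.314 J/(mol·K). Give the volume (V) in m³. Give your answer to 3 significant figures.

1.23 m³

Rearranging: V = nRT/P.
P = 209 mmHg = 27864 Pa; n = 16.6 mol; T = -25.7 °C = 247.4 K; R = 8.314 J/(mol·K).
V = 1.226 m³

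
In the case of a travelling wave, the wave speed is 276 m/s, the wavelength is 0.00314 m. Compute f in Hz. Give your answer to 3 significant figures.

Solving v = f·λ for f: f = v/λ.
v = 276 m/s; λ = 0.00314 m.
f = 87898 Hz

87900 Hz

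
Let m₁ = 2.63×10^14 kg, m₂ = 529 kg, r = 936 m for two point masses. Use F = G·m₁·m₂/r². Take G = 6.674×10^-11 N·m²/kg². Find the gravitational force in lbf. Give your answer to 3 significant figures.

From Newton's law of gravitation: F = Gm₁m₂/r².
m₁ = 2.63×10^14 kg; m₂ = 529 kg; r = 936 m; G = 6.674×10^-11 N·m²/kg².
F = 10.60 N
10.60 N × (1 lbf / 4.448 N) = 2.383 lbf

2.38 lbf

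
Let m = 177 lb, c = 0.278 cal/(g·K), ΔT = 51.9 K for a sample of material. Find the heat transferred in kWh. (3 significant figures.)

1.35 kWh

Q is given directly by: Q = mcΔT.
m = 177 lb = 80.29 kg; c = 0.278 cal/(g·K) = 1163 J/(kg·K); ΔT = 51.9 K.
Q = 4.847×10^6 J
4.847×10^6 J × (1 kWh / 3.600×10^6 J) = 1.346 kWh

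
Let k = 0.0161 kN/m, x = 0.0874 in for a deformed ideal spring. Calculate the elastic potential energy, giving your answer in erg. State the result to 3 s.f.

Directly: U = ½kx².
k = 0.0161 kN/m = 16.10 N/m; x = 0.0874 in = 0.002220 m.
U = 3.967×10^-5 J
3.967×10^-5 J × (1 erg / 1.000×10^-7 J) = 396.7 erg

397 erg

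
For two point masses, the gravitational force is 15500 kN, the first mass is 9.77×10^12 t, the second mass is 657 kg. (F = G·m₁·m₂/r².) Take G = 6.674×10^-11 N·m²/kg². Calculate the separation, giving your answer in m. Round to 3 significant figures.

From Newton's law of gravitation: r = √(G·m₁m₂/F).
F = 15500 kN = 1.550×10^7 N; m₁ = 9.77×10^12 t = 9.770×10^15 kg; m₂ = 657 kg; G = 6.674×10^-11 N·m²/kg².
r = 5.257 m

5.26 m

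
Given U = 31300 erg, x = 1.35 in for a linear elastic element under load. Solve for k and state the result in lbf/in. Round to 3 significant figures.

0.0304 lbf/in

Solving U = ½k·x² for k: k = 2U/x².
U = 31300 erg = 0.003130 J; x = 1.35 in = 0.03429 m.
k = 5.324 N/m
5.324 N/m × (1 lbf/in / 175.1 N/m) = 0.03040 lbf/in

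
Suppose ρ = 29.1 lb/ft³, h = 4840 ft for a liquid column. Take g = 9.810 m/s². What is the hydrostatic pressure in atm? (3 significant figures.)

66.6 atm

P is given directly by: P = ρgh.
ρ = 29.1 lb/ft³ = 466.1 kg/m³; h = 4840 ft = 1475 m; g = 9.810 m/s².
P = 6.746×10^6 Pa  (the unit combination reduces to kg/(m·s²) = Pa)
6.746×10^6 Pa × (1 atm / 1.013×10^5 Pa) = 66.58 atm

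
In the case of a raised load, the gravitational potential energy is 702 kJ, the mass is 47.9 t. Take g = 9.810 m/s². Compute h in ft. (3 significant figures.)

4.90 ft

Rearranging PE = m·g·h for h: h = PE/(m·g).
PE = 702 kJ = 7.020×10^5 J; m = 47.9 t = 47900 kg; g = 9.810 m/s².
h = 1.494 m
1.494 m × (1 ft / 0.3048 m) = 4.901 ft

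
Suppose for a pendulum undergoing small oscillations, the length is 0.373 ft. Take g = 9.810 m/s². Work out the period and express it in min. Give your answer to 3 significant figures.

T is given directly by: T = 2π√(L/g).
L = 0.373 ft = 0.1137 m; g = 9.810 m/s².
T = 0.6764 s
0.6764 s × (1 min / 60.00 s) = 0.01127 min

0.0113 min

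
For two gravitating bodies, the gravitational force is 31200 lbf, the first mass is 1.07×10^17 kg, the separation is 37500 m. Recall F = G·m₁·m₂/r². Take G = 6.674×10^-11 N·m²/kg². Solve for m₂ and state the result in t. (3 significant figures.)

27300 t

Rearranging: m₂ = F·r²/(G·m₁).
F = 31200 lbf = 1.388×10^5 N; m₁ = 1.07×10^17 kg; r = 37500 m; G = 6.674×10^-11 N·m²/kg².
m₂ = 2.733×10^7 kg
2.733×10^7 kg × (1 t / 1000 kg) = 27330 t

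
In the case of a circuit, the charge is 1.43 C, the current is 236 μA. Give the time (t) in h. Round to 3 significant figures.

Rearranging: t = q/I.
q = 1.43 C; I = 236 μA = 2.360×10^-4 A.
t = 6059 s
6059 s × (1 h / 3600 s) = 1.683 h

1.68 h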